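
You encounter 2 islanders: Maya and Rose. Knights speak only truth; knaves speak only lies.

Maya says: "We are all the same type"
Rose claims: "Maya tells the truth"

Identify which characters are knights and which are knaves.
Maya is a knight.
Rose is a knight.

Verification:
- Maya (knight) says "We are all the same type" - this is TRUE because Maya and Rose are knights.
- Rose (knight) says "Maya tells the truth" - this is TRUE because Maya is a knight.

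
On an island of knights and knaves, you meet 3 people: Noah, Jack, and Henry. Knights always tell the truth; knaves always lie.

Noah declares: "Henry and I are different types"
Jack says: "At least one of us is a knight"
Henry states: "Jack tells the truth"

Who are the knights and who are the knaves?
Noah is a knave.
Jack is a knave.
Henry is a knave.

Verification:
- Noah (knave) says "Henry and I are different types" - this is FALSE (a lie) because Noah is a knave and Henry is a knave.
- Jack (knave) says "At least one of us is a knight" - this is FALSE (a lie) because no one is a knight.
- Henry (knave) says "Jack tells the truth" - this is FALSE (a lie) because Jack is a knave.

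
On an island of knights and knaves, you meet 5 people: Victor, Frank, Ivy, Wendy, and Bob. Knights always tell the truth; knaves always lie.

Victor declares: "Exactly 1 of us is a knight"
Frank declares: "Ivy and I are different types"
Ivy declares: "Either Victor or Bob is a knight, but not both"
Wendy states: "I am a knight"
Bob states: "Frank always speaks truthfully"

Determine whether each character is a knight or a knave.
Victor is a knave.
Frank is a knave.
Ivy is a knave.
Wendy is a knave.
Bob is a knave.

Verification:
- Victor (knave) says "Exactly 1 of us is a knight" - this is FALSE (a lie) because there are 0 knights.
- Frank (knave) says "Ivy and I are different types" - this is FALSE (a lie) because Frank is a knave and Ivy is a knave.
- Ivy (knave) says "Either Victor or Bob is a knight, but not both" - this is FALSE (a lie) because Victor is a knave and Bob is a knave.
- Wendy (knave) says "I am a knight" - this is FALSE (a lie) because Wendy is a knave.
- Bob (knave) says "Frank always speaks truthfully" - this is FALSE (a lie) because Frank is a knave.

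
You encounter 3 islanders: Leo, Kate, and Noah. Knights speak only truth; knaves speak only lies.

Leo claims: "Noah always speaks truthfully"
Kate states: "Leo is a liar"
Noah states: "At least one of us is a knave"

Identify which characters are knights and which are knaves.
Leo is a knight.
Kate is a knave.
Noah is a knight.

Verification:
- Leo (knight) says "Noah always speaks truthfully" - this is TRUE because Noah is a knight.
- Kate (knave) says "Leo is a liar" - this is FALSE (a lie) because Leo is a knight.
- Noah (knight) says "At least one of us is a knave" - this is TRUE because Kate is a knave.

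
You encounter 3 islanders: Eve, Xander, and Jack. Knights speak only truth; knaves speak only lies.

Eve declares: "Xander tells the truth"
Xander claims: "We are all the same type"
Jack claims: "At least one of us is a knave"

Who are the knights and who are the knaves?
Eve is a knave.
Xander is a knave.
Jack is a knight.

Verification:
- Eve (knave) says "Xander tells the truth" - this is FALSE (a lie) because Xander is a knave.
- Xander (knave) says "We are all the same type" - this is FALSE (a lie) because Jack is a knight and Eve and Xander are knaves.
- Jack (knight) says "At least one of us is a knave" - this is TRUE because Eve and Xander are knaves.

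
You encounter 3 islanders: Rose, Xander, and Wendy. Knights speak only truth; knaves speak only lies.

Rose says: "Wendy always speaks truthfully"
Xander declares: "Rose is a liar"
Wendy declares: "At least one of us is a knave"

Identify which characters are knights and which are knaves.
Rose is a knight.
Xander is a knave.
Wendy is a knight.

Verification:
- Rose (knight) says "Wendy always speaks truthfully" - this is TRUE because Wendy is a knight.
- Xander (knave) says "Rose is a liar" - this is FALSE (a lie) because Rose is a knight.
- Wendy (knight) says "At least one of us is a knave" - this is TRUE because Xander is a knave.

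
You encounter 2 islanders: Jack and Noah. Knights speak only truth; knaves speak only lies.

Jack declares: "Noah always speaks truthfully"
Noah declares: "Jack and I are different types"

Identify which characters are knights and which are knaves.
Jack is a knave.
Noah is a knave.

Verification:
- Jack (knave) says "Noah always speaks truthfully" - this is FALSE (a lie) because Noah is a knave.
- Noah (knave) says "Jack and I are different types" - this is FALSE (a lie) because Noah is a knave and Jack is a knave.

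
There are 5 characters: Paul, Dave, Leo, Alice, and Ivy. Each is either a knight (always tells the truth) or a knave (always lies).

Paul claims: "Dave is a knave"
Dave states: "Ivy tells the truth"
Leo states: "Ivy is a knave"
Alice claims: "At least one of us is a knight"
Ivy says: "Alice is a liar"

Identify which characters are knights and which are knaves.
Paul is a knight.
Dave is a knave.
Leo is a knight.
Alice is a knight.
Ivy is a knave.

Verification:
- Paul (knight) says "Dave is a knave" - this is TRUE because Dave is a knave.
- Dave (knave) says "Ivy tells the truth" - this is FALSE (a lie) because Ivy is a knave.
- Leo (knight) says "Ivy is a knave" - this is TRUE because Ivy is a knave.
- Alice (knight) says "At least one of us is a knight" - this is TRUE because Paul, Leo, and Alice are knights.
- Ivy (knave) says "Alice is a liar" - this is FALSE (a lie) because Alice is a knight.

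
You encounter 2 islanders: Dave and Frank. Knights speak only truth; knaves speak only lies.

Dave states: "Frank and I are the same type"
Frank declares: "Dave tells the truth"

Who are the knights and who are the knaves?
Dave is a knight.
Frank is a knight.

Verification:
- Dave (knight) says "Frank and I are the same type" - this is TRUE because Dave is a knight and Frank is a knight.
- Frank (knight) says "Dave tells the truth" - this is TRUE because Dave is a knight.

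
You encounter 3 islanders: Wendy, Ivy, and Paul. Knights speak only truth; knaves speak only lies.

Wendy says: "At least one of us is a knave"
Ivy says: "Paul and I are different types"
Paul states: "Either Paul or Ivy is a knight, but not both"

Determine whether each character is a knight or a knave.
Wendy is a knight.
Ivy is a knave.
Paul is a knave.

Verification:
- Wendy (knight) says "At least one of us is a knave" - this is TRUE because Ivy and Paul are knaves.
- Ivy (knave) says "Paul and I are different types" - this is FALSE (a lie) because Ivy is a knave and Paul is a knave.
- Paul (knave) says "Either Paul or Ivy is a knight, but not both" - this is FALSE (a lie) because Paul is a knave and Ivy is a knave.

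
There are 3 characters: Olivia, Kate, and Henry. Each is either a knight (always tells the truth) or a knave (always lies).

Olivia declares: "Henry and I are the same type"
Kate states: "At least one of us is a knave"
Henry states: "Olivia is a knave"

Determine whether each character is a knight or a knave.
Olivia is a knave.
Kate is a knight.
Henry is a knight.

Verification:
- Olivia (knave) says "Henry and I are the same type" - this is FALSE (a lie) because Olivia is a knave and Henry is a knight.
- Kate (knight) says "At least one of us is a knave" - this is TRUE because Olivia is a knave.
- Henry (knight) says "Olivia is a knave" - this is TRUE because Olivia is a knave.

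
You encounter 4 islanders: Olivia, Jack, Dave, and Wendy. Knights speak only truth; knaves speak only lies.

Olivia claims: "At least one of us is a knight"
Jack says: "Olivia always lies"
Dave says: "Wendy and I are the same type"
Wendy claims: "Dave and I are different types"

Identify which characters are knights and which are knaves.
Olivia is a knight.
Jack is a knave.
Dave is a knave.
Wendy is a knight.

Verification:
- Olivia (knight) says "At least one of us is a knight" - this is TRUE because Olivia and Wendy are knights.
- Jack (knave) says "Olivia always lies" - this is FALSE (a lie) because Olivia is a knight.
- Dave (knave) says "Wendy and I are the same type" - this is FALSE (a lie) because Dave is a knave and Wendy is a knight.
- Wendy (knight) says "Dave and I are different types" - this is TRUE because Wendy is a knight and Dave is a knave.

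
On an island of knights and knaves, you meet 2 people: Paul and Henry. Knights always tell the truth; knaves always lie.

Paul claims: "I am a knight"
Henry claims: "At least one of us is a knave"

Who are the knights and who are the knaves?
Paul is a knave.
Henry is a knight.

Verification:
- Paul (knave) says "I am a knight" - this is FALSE (a lie) because Paul is a knave.
- Henry (knight) says "At least one of us is a knave" - this is TRUE because Paul is a knave.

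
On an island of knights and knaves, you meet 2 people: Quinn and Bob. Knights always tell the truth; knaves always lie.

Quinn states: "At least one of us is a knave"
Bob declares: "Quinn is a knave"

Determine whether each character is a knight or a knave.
Quinn is a knight.
Bob is a knave.

Verification:
- Quinn (knight) says "At least one of us is a knave" - this is TRUE because Bob is a knave.
- Bob (knave) says "Quinn is a knave" - this is FALSE (a lie) because Quinn is a knight.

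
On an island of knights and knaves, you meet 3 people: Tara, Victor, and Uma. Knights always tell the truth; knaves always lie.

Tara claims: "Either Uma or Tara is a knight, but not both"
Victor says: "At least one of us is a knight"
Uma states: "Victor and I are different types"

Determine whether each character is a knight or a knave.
Tara is a knave.
Victor is a knave.
Uma is a knave.

Verification:
- Tara (knave) says "Either Uma or Tara is a knight, but not both" - this is FALSE (a lie) because Uma is a knave and Tara is a knave.
- Victor (knave) says "At least one of us is a knight" - this is FALSE (a lie) because no one is a knight.
- Uma (knave) says "Victor and I are different types" - this is FALSE (a lie) because Uma is a knave and Victor is a knave.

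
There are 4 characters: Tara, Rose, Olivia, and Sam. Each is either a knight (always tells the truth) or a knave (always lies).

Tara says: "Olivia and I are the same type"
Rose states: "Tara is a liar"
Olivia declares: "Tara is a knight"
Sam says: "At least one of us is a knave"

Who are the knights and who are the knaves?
Tara is a knight.
Rose is a knave.
Olivia is a knight.
Sam is a knight.

Verification:
- Tara (knight) says "Olivia and I are the same type" - this is TRUE because Tara is a knight and Olivia is a knight.
- Rose (knave) says "Tara is a liar" - this is FALSE (a lie) because Tara is a knight.
- Olivia (knight) says "Tara is a knight" - this is TRUE because Tara is a knight.
- Sam (knight) says "At least one of us is a knave" - this is TRUE because Rose is a knave.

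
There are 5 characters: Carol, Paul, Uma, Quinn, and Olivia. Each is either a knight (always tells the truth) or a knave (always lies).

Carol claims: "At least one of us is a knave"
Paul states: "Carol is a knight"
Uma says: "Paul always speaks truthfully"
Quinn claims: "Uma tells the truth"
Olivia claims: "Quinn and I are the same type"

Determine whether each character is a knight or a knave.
Carol is a knight.
Paul is a knight.
Uma is a knight.
Quinn is a knight.
Olivia is a knave.

Verification:
- Carol (knight) says "At least one of us is a knave" - this is TRUE because Olivia is a knave.
- Paul (knight) says "Carol is a knight" - this is TRUE because Carol is a knight.
- Uma (knight) says "Paul always speaks truthfully" - this is TRUE because Paul is a knight.
- Quinn (knight) says "Uma tells the truth" - this is TRUE because Uma is a knight.
- Olivia (knave) says "Quinn and I are the same type" - this is FALSE (a lie) because Olivia is a knave and Quinn is a knight.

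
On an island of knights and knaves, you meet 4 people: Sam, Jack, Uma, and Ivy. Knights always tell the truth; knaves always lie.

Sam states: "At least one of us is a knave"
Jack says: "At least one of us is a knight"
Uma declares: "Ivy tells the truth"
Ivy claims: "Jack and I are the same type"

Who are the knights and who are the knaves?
Sam is a knight.
Jack is a knight.
Uma is a knave.
Ivy is a knave.

Verification:
- Sam (knight) says "At least one of us is a knave" - this is TRUE because Uma and Ivy are knaves.
- Jack (knight) says "At least one of us is a knight" - this is TRUE because Sam and Jack are knights.
- Uma (knave) says "Ivy tells the truth" - this is FALSE (a lie) because Ivy is a knave.
- Ivy (knave) says "Jack and I are the same type" - this is FALSE (a lie) because Ivy is a knave and Jack is a knight.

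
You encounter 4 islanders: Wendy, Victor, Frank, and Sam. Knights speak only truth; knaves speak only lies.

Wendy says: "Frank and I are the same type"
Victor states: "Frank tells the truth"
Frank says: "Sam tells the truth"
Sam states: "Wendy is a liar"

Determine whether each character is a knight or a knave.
Wendy is a knave.
Victor is a knight.
Frank is a knight.
Sam is a knight.

Verification:
- Wendy (knave) says "Frank and I are the same type" - this is FALSE (a lie) because Wendy is a knave and Frank is a knight.
- Victor (knight) says "Frank tells the truth" - this is TRUE because Frank is a knight.
- Frank (knight) says "Sam tells the truth" - this is TRUE because Sam is a knight.
- Sam (knight) says "Wendy is a liar" - this is TRUE because Wendy is a knave.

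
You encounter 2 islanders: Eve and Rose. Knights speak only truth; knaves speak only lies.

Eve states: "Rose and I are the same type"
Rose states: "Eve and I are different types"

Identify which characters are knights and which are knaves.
Eve is a knave.
Rose is a knight.

Verification:
- Eve (knave) says "Rose and I are the same type" - this is FALSE (a lie) because Eve is a knave and Rose is a knight.
- Rose (knight) says "Eve and I are different types" - this is TRUE because Rose is a knight and Eve is a knave.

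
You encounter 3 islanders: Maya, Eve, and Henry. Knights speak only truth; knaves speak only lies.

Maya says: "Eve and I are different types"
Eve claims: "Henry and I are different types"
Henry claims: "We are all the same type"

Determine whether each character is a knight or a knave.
Maya is a knight.
Eve is a knave.
Henry is a knave.

Verification:
- Maya (knight) says "Eve and I are different types" - this is TRUE because Maya is a knight and Eve is a knave.
- Eve (knave) says "Henry and I are different types" - this is FALSE (a lie) because Eve is a knave and Henry is a knave.
- Henry (knave) says "We are all the same type" - this is FALSE (a lie) because Maya is a knight and Eve and Henry are knaves.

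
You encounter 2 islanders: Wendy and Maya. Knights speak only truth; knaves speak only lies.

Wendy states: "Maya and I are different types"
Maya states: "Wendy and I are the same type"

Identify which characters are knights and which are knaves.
Wendy is a knight.
Maya is a knave.

Verification:
- Wendy (knight) says "Maya and I are different types" - this is TRUE because Wendy is a knight and Maya is a knave.
- Maya (knave) says "Wendy and I are the same type" - this is FALSE (a lie) because Maya is a knave and Wendy is a knight.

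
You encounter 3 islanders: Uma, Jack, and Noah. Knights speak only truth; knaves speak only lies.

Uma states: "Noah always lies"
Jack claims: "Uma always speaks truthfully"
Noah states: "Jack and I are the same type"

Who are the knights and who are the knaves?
Uma is a knight.
Jack is a knight.
Noah is a knave.

Verification:
- Uma (knight) says "Noah always lies" - this is TRUE because Noah is a knave.
- Jack (knight) says "Uma always speaks truthfully" - this is TRUE because Uma is a knight.
- Noah (knave) says "Jack and I are the same type" - this is FALSE (a lie) because Noah is a knave and Jack is a knight.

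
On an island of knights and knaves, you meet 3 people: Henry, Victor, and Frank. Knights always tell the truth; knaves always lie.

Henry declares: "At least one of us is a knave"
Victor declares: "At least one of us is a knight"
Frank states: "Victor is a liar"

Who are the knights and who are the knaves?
Henry is a knight.
Victor is a knight.
Frank is a knave.

Verification:
- Henry (knight) says "At least one of us is a knave" - this is TRUE because Frank is a knave.
- Victor (knight) says "At least one of us is a knight" - this is TRUE because Henry and Victor are knights.
- Frank (knave) says "Victor is a liar" - this is FALSE (a lie) because Victor is a knight.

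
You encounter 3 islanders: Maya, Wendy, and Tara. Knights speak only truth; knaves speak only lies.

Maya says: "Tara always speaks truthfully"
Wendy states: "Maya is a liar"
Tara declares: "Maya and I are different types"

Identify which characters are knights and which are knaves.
Maya is a knave.
Wendy is a knight.
Tara is a knave.

Verification:
- Maya (knave) says "Tara always speaks truthfully" - this is FALSE (a lie) because Tara is a knave.
- Wendy (knight) says "Maya is a liar" - this is TRUE because Maya is a knave.
- Tara (knave) says "Maya and I are different types" - this is FALSE (a lie) because Tara is a knave and Maya is a knave.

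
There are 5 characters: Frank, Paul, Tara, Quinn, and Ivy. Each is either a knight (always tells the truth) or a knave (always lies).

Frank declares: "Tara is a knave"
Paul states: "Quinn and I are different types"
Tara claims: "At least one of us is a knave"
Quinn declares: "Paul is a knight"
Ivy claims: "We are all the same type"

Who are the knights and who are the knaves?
Frank is a knave.
Paul is a knave.
Tara is a knight.
Quinn is a knave.
Ivy is a knave.

Verification:
- Frank (knave) says "Tara is a knave" - this is FALSE (a lie) because Tara is a knight.
- Paul (knave) says "Quinn and I are different types" - this is FALSE (a lie) because Paul is a knave and Quinn is a knave.
- Tara (knight) says "At least one of us is a knave" - this is TRUE because Frank, Paul, Quinn, and Ivy are knaves.
- Quinn (knave) says "Paul is a knight" - this is FALSE (a lie) because Paul is a knave.
- Ivy (knave) says "We are all the same type" - this is FALSE (a lie) because Tara is a knight and Frank, Paul, Quinn, and Ivy are knaves.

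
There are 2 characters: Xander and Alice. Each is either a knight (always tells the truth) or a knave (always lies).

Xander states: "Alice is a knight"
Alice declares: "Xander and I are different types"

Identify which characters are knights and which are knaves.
Xander is a knave.
Alice is a knave.

Verification:
- Xander (knave) says "Alice is a knight" - this is FALSE (a lie) because Alice is a knave.
- Alice (knave) says "Xander and I are different types" - this is FALSE (a lie) because Alice is a knave and Xander is a knave.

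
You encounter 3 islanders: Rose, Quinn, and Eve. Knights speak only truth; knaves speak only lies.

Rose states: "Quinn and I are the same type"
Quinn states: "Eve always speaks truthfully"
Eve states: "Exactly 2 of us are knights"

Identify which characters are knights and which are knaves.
Rose is a knave.
Quinn is a knight.
Eve is a knight.

Verification:
- Rose (knave) says "Quinn and I are the same type" - this is FALSE (a lie) because Rose is a knave and Quinn is a knight.
- Quinn (knight) says "Eve always speaks truthfully" - this is TRUE because Eve is a knight.
- Eve (knight) says "Exactly 2 of us are knights" - this is TRUE because there are 2 knights.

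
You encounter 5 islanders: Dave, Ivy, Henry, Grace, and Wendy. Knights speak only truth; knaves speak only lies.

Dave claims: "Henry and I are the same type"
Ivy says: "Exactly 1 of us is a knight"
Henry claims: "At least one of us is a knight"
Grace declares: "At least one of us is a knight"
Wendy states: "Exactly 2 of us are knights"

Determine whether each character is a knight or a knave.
Dave is a knight.
Ivy is a knave.
Henry is a knight.
Grace is a knight.
Wendy is a knave.

Verification:
- Dave (knight) says "Henry and I are the same type" - this is TRUE because Dave is a knight and Henry is a knight.
- Ivy (knave) says "Exactly 1 of us is a knight" - this is FALSE (a lie) because there are 3 knights.
- Henry (knight) says "At least one of us is a knight" - this is TRUE because Dave, Henry, and Grace are knights.
- Grace (knight) says "At least one of us is a knight" - this is TRUE because Dave, Henry, and Grace are knights.
- Wendy (knave) says "Exactly 2 of us are knights" - this is FALSE (a lie) because there are 3 knights.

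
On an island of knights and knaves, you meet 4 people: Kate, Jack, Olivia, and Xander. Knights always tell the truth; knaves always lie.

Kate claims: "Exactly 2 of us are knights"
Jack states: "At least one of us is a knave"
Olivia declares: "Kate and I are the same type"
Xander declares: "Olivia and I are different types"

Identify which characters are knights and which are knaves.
Kate is a knight.
Jack is a knight.
Olivia is a knave.
Xander is a knave.

Verification:
- Kate (knight) says "Exactly 2 of us are knights" - this is TRUE because there are 2 knights.
- Jack (knight) says "At least one of us is a knave" - this is TRUE because Olivia and Xander are knaves.
- Olivia (knave) says "Kate and I are the same type" - this is FALSE (a lie) because Olivia is a knave and Kate is a knight.
- Xander (knave) says "Olivia and I are different types" - this is FALSE (a lie) because Xander is a knave and Olivia is a knave.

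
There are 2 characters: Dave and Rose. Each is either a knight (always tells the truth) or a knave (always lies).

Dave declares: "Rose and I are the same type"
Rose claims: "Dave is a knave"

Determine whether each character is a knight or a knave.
Dave is a knave.
Rose is a knight.

Verification:
- Dave (knave) says "Rose and I are the same type" - this is FALSE (a lie) because Dave is a knave and Rose is a knight.
- Rose (knight) says "Dave is a knave" - this is TRUE because Dave is a knave.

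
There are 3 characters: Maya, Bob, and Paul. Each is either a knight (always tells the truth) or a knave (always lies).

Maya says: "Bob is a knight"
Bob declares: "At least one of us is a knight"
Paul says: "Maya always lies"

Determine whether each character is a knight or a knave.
Maya is a knight.
Bob is a knight.
Paul is a knave.

Verification:
- Maya (knight) says "Bob is a knight" - this is TRUE because Bob is a knight.
- Bob (knight) says "At least one of us is a knight" - this is TRUE because Maya and Bob are knights.
- Paul (knave) says "Maya always lies" - this is FALSE (a lie) because Maya is a knight.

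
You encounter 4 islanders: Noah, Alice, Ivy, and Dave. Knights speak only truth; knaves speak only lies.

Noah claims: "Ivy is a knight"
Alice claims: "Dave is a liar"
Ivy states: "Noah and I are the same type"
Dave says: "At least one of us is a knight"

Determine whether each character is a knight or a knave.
Noah is a knight.
Alice is a knave.
Ivy is a knight.
Dave is a knight.

Verification:
- Noah (knight) says "Ivy is a knight" - this is TRUE because Ivy is a knight.
- Alice (knave) says "Dave is a liar" - this is FALSE (a lie) because Dave is a knight.
- Ivy (knight) says "Noah and I are the same type" - this is TRUE because Ivy is a knight and Noah is a knight.
- Dave (knight) says "At least one of us is a knight" - this is TRUE because Noah, Ivy, and Dave are knights.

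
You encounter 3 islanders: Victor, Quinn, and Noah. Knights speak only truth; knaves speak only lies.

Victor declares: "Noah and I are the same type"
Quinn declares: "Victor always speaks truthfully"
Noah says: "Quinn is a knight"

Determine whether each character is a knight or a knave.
Victor is a knight.
Quinn is a knight.
Noah is a knight.

Verification:
- Victor (knight) says "Noah and I are the same type" - this is TRUE because Victor is a knight and Noah is a knight.
- Quinn (knight) says "Victor always speaks truthfully" - this is TRUE because Victor is a knight.
- Noah (knight) says "Quinn is a knight" - this is TRUE because Quinn is a knight.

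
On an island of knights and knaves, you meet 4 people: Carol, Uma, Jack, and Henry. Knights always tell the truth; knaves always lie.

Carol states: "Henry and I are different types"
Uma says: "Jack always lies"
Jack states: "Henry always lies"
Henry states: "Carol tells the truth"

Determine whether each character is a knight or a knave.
Carol is a knave.
Uma is a knave.
Jack is a knight.
Henry is a knave.

Verification:
- Carol (knave) says "Henry and I are different types" - this is FALSE (a lie) because Carol is a knave and Henry is a knave.
- Uma (knave) says "Jack always lies" - this is FALSE (a lie) because Jack is a knight.
- Jack (knight) says "Henry always lies" - this is TRUE because Henry is a knave.
- Henry (knave) says "Carol tells the truth" - this is FALSE (a lie) because Carol is a knave.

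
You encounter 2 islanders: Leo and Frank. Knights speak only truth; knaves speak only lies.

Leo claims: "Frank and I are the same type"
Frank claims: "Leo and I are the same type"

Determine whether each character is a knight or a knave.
Leo is a knight.
Frank is a knight.

Verification:
- Leo (knight) says "Frank and I are the same type" - this is TRUE because Leo is a knight and Frank is a knight.
- Frank (knight) says "Leo and I are the same type" - this is TRUE because Frank is a knight and Leo is a knight.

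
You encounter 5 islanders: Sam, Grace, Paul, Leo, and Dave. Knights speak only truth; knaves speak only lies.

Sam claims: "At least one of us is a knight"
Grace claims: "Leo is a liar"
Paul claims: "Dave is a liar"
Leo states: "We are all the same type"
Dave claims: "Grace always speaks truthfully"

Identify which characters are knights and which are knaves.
Sam is a knight.
Grace is a knight.
Paul is a knave.
Leo is a knave.
Dave is a knight.

Verification:
- Sam (knight) says "At least one of us is a knight" - this is TRUE because Sam, Grace, and Dave are knights.
- Grace (knight) says "Leo is a liar" - this is TRUE because Leo is a knave.
- Paul (knave) says "Dave is a liar" - this is FALSE (a lie) because Dave is a knight.
- Leo (knave) says "We are all the same type" - this is FALSE (a lie) because Sam, Grace, and Dave are knights and Paul and Leo are knaves.
- Dave (knight) says "Grace always speaks truthfully" - this is TRUE because Grace is a knight.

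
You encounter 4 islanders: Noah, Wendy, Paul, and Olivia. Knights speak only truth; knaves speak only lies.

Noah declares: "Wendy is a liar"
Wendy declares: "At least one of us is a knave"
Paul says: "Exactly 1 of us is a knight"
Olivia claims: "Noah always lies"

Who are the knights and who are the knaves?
Noah is a knave.
Wendy is a knight.
Paul is a knave.
Olivia is a knight.

Verification:
- Noah (knave) says "Wendy is a liar" - this is FALSE (a lie) because Wendy is a knight.
- Wendy (knight) says "At least one of us is a knave" - this is TRUE because Noah and Paul are knaves.
- Paul (knave) says "Exactly 1 of us is a knight" - this is FALSE (a lie) because there are 2 knights.
- Olivia (knight) says "Noah always lies" - this is TRUE because Noah is a knave.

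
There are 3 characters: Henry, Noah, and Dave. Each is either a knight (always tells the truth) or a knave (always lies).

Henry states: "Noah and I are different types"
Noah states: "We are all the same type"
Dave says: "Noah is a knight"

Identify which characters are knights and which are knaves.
Henry is a knight.
Noah is a knave.
Dave is a knave.

Verification:
- Henry (knight) says "Noah and I are different types" - this is TRUE because Henry is a knight and Noah is a knave.
- Noah (knave) says "We are all the same type" - this is FALSE (a lie) because Henry is a knight and Noah and Dave are knaves.
- Dave (knave) says "Noah is a knight" - this is FALSE (a lie) because Noah is a knave.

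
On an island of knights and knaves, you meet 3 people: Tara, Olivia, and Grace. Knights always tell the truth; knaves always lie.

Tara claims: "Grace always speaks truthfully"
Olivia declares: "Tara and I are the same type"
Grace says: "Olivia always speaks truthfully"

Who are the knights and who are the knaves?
Tara is a knight.
Olivia is a knight.
Grace is a knight.

Verification:
- Tara (knight) says "Grace always speaks truthfully" - this is TRUE because Grace is a knight.
- Olivia (knight) says "Tara and I are the same type" - this is TRUE because Olivia is a knight and Tara is a knight.
- Grace (knight) says "Olivia always speaks truthfully" - this is TRUE because Olivia is a knight.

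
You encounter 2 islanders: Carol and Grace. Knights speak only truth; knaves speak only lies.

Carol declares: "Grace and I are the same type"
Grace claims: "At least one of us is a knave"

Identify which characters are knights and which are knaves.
Carol is a knave.
Grace is a knight.

Verification:
- Carol (knave) says "Grace and I are the same type" - this is FALSE (a lie) because Carol is a knave and Grace is a knight.
- Grace (knight) says "At least one of us is a knave" - this is TRUE because Carol is a knave.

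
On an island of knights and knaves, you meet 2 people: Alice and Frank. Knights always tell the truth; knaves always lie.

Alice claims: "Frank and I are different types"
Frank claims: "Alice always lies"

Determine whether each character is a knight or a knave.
Alice is a knight.
Frank is a knave.

Verification:
- Alice (knight) says "Frank and I are different types" - this is TRUE because Alice is a knight and Frank is a knave.
- Frank (knave) says "Alice always lies" - this is FALSE (a lie) because Alice is a knight.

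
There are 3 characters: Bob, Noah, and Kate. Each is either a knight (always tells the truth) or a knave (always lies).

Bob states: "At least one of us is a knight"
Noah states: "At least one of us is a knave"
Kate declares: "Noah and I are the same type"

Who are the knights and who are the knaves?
Bob is a knight.
Noah is a knight.
Kate is a knave.

Verification:
- Bob (knight) says "At least one of us is a knight" - this is TRUE because Bob and Noah are knights.
- Noah (knight) says "At least one of us is a knave" - this is TRUE because Kate is a knave.
- Kate (knave) says "Noah and I are the same type" - this is FALSE (a lie) because Kate is a knave and Noah is a knight.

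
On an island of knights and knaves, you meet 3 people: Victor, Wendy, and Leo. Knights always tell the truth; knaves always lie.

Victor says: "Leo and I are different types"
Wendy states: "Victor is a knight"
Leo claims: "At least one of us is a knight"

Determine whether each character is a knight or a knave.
Victor is a knave.
Wendy is a knave.
Leo is a knave.

Verification:
- Victor (knave) says "Leo and I are different types" - this is FALSE (a lie) because Victor is a knave and Leo is a knave.
- Wendy (knave) says "Victor is a knight" - this is FALSE (a lie) because Victor is a knave.
- Leo (knave) says "At least one of us is a knight" - this is FALSE (a lie) because no one is a knight.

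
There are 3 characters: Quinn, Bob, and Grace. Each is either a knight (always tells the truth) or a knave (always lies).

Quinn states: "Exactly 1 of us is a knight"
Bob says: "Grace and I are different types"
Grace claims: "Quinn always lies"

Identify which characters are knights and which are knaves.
Quinn is a knight.
Bob is a knave.
Grace is a knave.

Verification:
- Quinn (knight) says "Exactly 1 of us is a knight" - this is TRUE because there are 1 knights.
- Bob (knave) says "Grace and I are different types" - this is FALSE (a lie) because Bob is a knave and Grace is a knave.
- Grace (knave) says "Quinn always lies" - this is FALSE (a lie) because Quinn is a knight.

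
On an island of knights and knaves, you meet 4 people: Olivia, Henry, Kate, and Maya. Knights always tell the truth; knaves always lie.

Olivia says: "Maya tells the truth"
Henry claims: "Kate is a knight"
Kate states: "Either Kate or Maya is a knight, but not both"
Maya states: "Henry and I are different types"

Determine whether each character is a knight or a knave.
Olivia is a knave.
Henry is a knave.
Kate is a knave.
Maya is a knave.

Verification:
- Olivia (knave) says "Maya tells the truth" - this is FALSE (a lie) because Maya is a knave.
- Henry (knave) says "Kate is a knight" - this is FALSE (a lie) because Kate is a knave.
- Kate (knave) says "Either Kate or Maya is a knight, but not both" - this is FALSE (a lie) because Kate is a knave and Maya is a knave.
- Maya (knave) says "Henry and I are different types" - this is FALSE (a lie) because Maya is a knave and Henry is a knave.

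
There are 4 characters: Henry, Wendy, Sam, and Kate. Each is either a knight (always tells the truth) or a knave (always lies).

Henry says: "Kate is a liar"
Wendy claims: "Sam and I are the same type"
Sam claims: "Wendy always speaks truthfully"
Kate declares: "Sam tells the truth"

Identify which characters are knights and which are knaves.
Henry is a knave.
Wendy is a knight.
Sam is a knight.
Kate is a knight.

Verification:
- Henry (knave) says "Kate is a liar" - this is FALSE (a lie) because Kate is a knight.
- Wendy (knight) says "Sam and I are the same type" - this is TRUE because Wendy is a knight and Sam is a knight.
- Sam (knight) says "Wendy always speaks truthfully" - this is TRUE because Wendy is a knight.
- Kate (knight) says "Sam tells the truth" - this is TRUE because Sam is a knight.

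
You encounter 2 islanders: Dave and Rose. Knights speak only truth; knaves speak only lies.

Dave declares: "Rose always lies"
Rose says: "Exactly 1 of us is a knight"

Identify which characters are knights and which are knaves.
Dave is a knave.
Rose is a knight.

Verification:
- Dave (knave) says "Rose always lies" - this is FALSE (a lie) because Rose is a knight.
- Rose (knight) says "Exactly 1 of us is a knight" - this is TRUE because there are 1 knights.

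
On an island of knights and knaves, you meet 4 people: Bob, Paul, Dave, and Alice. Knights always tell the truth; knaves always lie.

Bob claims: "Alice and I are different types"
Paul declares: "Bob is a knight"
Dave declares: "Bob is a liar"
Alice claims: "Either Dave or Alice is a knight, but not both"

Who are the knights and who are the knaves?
Bob is a knight.
Paul is a knight.
Dave is a knave.
Alice is a knave.

Verification:
- Bob (knight) says "Alice and I are different types" - this is TRUE because Bob is a knight and Alice is a knave.
- Paul (knight) says "Bob is a knight" - this is TRUE because Bob is a knight.
- Dave (knave) says "Bob is a liar" - this is FALSE (a lie) because Bob is a knight.
- Alice (knave) says "Either Dave or Alice is a knight, but not both" - this is FALSE (a lie) because Dave is a knave and Alice is a knave.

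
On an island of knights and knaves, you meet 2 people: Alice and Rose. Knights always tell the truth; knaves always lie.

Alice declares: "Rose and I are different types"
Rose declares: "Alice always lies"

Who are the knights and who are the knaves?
Alice is a knight.
Rose is a knave.

Verification:
- Alice (knight) says "Rose and I are different types" - this is TRUE because Alice is a knight and Rose is a knave.
- Rose (knave) says "Alice always lies" - this is FALSE (a lie) because Alice is a knight.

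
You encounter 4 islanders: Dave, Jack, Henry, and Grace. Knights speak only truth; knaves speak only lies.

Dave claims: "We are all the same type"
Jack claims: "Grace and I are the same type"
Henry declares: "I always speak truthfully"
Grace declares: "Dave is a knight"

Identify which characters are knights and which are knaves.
Dave is a knight.
Jack is a knight.
Henry is a knight.
Grace is a knight.

Verification:
- Dave (knight) says "We are all the same type" - this is TRUE because Dave, Jack, Henry, and Grace are knights.
- Jack (knight) says "Grace and I are the same type" - this is TRUE because Jack is a knight and Grace is a knight.
- Henry (knight) says "I always speak truthfully" - this is TRUE because Henry is a knight.
- Grace (knight) says "Dave is a knight" - this is TRUE because Dave is a knight.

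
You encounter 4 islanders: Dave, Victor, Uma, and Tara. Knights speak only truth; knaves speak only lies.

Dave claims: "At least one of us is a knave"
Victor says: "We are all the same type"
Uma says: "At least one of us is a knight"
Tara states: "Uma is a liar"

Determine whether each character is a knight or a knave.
Dave is a knight.
Victor is a knave.
Uma is a knight.
Tara is a knave.

Verification:
- Dave (knight) says "At least one of us is a knave" - this is TRUE because Victor and Tara are knaves.
- Victor (knave) says "We are all the same type" - this is FALSE (a lie) because Dave and Uma are knights and Victor and Tara are knaves.
- Uma (knight) says "At least one of us is a knight" - this is TRUE because Dave and Uma are knights.
- Tara (knave) says "Uma is a liar" - this is FALSE (a lie) because Uma is a knight.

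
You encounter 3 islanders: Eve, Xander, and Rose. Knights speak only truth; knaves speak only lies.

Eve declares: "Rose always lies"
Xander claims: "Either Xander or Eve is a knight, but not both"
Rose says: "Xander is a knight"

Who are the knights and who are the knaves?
Eve is a knave.
Xander is a knight.
Rose is a knight.

Verification:
- Eve (knave) says "Rose always lies" - this is FALSE (a lie) because Rose is a knight.
- Xander (knight) says "Either Xander or Eve is a knight, but not both" - this is TRUE because Xander is a knight and Eve is a knave.
- Rose (knight) says "Xander is a knight" - this is TRUE because Xander is a knight.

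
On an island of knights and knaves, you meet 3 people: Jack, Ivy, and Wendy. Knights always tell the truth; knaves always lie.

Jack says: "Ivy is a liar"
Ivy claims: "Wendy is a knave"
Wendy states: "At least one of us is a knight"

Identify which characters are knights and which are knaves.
Jack is a knight.
Ivy is a knave.
Wendy is a knight.

Verification:
- Jack (knight) says "Ivy is a liar" - this is TRUE because Ivy is a knave.
- Ivy (knave) says "Wendy is a knave" - this is FALSE (a lie) because Wendy is a knight.
- Wendy (knight) says "At least one of us is a knight" - this is TRUE because Jack and Wendy are knights.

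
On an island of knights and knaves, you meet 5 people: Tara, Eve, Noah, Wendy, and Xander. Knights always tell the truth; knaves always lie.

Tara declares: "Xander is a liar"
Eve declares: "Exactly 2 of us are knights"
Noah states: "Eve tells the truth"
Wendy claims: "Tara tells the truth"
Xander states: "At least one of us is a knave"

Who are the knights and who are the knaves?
Tara is a knave.
Eve is a knave.
Noah is a knave.
Wendy is a knave.
Xander is a knight.

Verification:
- Tara (knave) says "Xander is a liar" - this is FALSE (a lie) because Xander is a knight.
- Eve (knave) says "Exactly 2 of us are knights" - this is FALSE (a lie) because there are 1 knights.
- Noah (knave) says "Eve tells the truth" - this is FALSE (a lie) because Eve is a knave.
- Wendy (knave) says "Tara tells the truth" - this is FALSE (a lie) because Tara is a knave.
- Xander (knight) says "At least one of us is a knave" - this is TRUE because Tara, Eve, Noah, and Wendy are knaves.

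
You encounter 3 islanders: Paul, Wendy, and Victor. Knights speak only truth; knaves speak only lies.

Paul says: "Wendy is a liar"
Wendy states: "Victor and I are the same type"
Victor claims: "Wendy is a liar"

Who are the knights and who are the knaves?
Paul is a knight.
Wendy is a knave.
Victor is a knight.

Verification:
- Paul (knight) says "Wendy is a liar" - this is TRUE because Wendy is a knave.
- Wendy (knave) says "Victor and I are the same type" - this is FALSE (a lie) because Wendy is a knave and Victor is a knight.
- Victor (knight) says "Wendy is a liar" - this is TRUE because Wendy is a knave.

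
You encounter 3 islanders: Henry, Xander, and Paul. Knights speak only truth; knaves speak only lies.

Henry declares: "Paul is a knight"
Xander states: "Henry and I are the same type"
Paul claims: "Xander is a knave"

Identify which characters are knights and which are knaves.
Henry is a knight.
Xander is a knave.
Paul is a knight.

Verification:
- Henry (knight) says "Paul is a knight" - this is TRUE because Paul is a knight.
- Xander (knave) says "Henry and I are the same type" - this is FALSE (a lie) because Xander is a knave and Henry is a knight.
- Paul (knight) says "Xander is a knave" - this is TRUE because Xander is a knave.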